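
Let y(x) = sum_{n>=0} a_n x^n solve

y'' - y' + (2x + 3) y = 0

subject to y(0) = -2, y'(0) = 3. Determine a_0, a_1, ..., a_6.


Ansatz: y(x) = sum_{n>=0} a_n x^n, so y'(x) = sum_{n>=1} n a_n x^(n-1) and y''(x) = sum_{n>=2} n(n-1) a_n x^(n-2).
Substitute into P(x) y'' + Q(x) y' + R(x) y = 0 with P(x) = 1, Q(x) = -1, R(x) = 2x + 3, and match powers of x.
Initial conditions: a_0 = -2, a_1 = 3.
Setting the coefficient of each power of x to zero and solving order by order (substituting the coefficients already found):
  x^0: 2 a_2 - a_1 + 3 a_0 = 0  ->  2 a_2 = a_1 - 3 a_0 = 9  ->  a_2 = 9/2
  x^1: 6 a_3 - 2 a_2 + 3 a_1 + 2 a_0 = 0  ->  6 a_3 = 2 a_2 - 3 a_1 - 2 a_0 = 4  ->  a_3 = 2/3
  x^2: 12 a_4 - 3 a_3 + 3 a_2 + 2 a_1 = 0  ->  12 a_4 = 3 a_3 - 3 a_2 - 2 a_1 = -35/2  ->  a_4 = -35/24
  x^3: 20 a_5 - 4 a_4 + 3 a_3 + 2 a_2 = 0  ->  20 a_5 = 4 a_4 - 3 a_3 - 2 a_2 = -101/6  ->  a_5 = -101/120
  x^4: 30 a_6 - 5 a_5 + 3 a_4 + 2 a_3 = 0  ->  30 a_6 = 5 a_5 - 3 a_4 - 2 a_3 = -7/6  ->  a_6 = -7/180
Truncated series: y(x) = -2 + 3 x + (9/2) x^2 + (2/3) x^3 - (35/24) x^4 - (101/120) x^5 - (7/180) x^6 + O(x^7).

a_0 = -2; a_1 = 3; a_2 = 9/2; a_3 = 2/3; a_4 = -35/24; a_5 = -101/120; a_6 = -7/180


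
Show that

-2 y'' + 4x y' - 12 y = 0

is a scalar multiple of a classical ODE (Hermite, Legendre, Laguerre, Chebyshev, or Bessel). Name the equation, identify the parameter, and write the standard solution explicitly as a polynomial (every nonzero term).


All three coefficients share the factor -2; dividing through by -2 gives  y'' - 2x y' + 6 y = 0.
This matches the Hermite equation y'' - 2x y' + 2n y = 0 with 2n = 6, so n = 3; the polynomial solution is H_3(x).
With y = sum_k a_k x^k, matching x^k gives (k+2)(k+1) a_{k+2} = 2(k - n) a_k = 2(k - 3) a_k. The right side vanishes at k = 3, so the series with the parity of 3 terminates at degree 3.
Standard normalization: leading coefficient of H_n is 2^n, so a_3 = 2^3 = 8. Work downward with a_k = (k+1)(k+2) a_{k+2} / (2(k - n)):
  a_1 = (2)(3)(8) / (2(1 - 3)) = 48/(-4) = -12
Hence H_3(x) = 8 x^3 - 12 x.

H_3(x); series = 8 x^3 - 12 x


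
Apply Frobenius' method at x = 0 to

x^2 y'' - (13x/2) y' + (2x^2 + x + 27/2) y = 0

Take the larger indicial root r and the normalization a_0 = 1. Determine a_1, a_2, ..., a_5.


Write in Frobenius form y'' + (p(x)/x) y' + (q(x)/x^2) y = 0:
  p(x) = -13/2,  q(x) = 2x^2 + x + 27/2.
Indicial equation: r(r-1) + (-13/2) r + (27/2) = 0 -> roots r_1 = 9/2, r_2 = 3.
Take r = r_1 = 9/2. Let y(x) = x^r sum_{n>=0} a_n x^n with a_0 = 1.
Substitute y = x^r sum a_n x^n and match x^{r+n}. The recurrence is
  D(n) a_n + 1 a_{n-1} + 2 a_{n-2} = 0,  where D(n) = (r+n)(r+n-1) + (-13/2)(r+n) + (27/2).
  a_n = [-1 a_{n-1} - 2 a_{n-2}] / D(n).
Since the indicial polynomial factors as (r - r_1)(r - r_2), D(n) = (r_1 + n - r_1)(r_1 + n - r_2) = n(n + 3/2).
Evaluating step by step (a_0 = 1):
  n = 1: D(1) = 1(1 + 3/2) = 5/2; numerator = -1(1) = -1; a_1 = (-1)/(5/2) = -2/5
  n = 2: D(2) = 2(2 + 3/2) = 7; numerator = -1(-2/5) - 2(1) = -8/5; a_2 = (-8/5)/(7) = -8/35
  n = 3: D(3) = 3(3 + 3/2) = 27/2; numerator = -1(-8/35) - 2(-2/5) = 36/35; a_3 = (36/35)/(27/2) = 8/105
  n = 4: D(4) = 4(4 + 3/2) = 22; numerator = -1(8/105) - 2(-8/35) = 8/21; a_4 = (8/21)/(22) = 4/231
  n = 5: D(5) = 5(5 + 3/2) = 65/2; numerator = -1(4/231) - 2(8/105) = -28/165; a_5 = (-28/165)/(65/2) = -56/10725

r = 9/2; a_0 = 1; a_1 = -2/5; a_2 = -8/35; a_3 = 8/105; a_4 = 4/231; a_5 = -56/10725


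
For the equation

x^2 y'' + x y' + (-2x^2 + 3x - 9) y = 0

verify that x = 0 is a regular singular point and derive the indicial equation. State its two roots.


Divide by x^2 to reach normal form y'' + P_1(x) y' + P_2(x) y = 0 with P_1(x) = 1/x and P_2(x) = -2 + 3/x - 9/x^2.
x = 0 is a singular point because the y'-coefficient 1/x has a pole at x = 0 and the y-coefficient -2 + 3/x - 9/x^2 has a pole at x = 0.
It is a regular singular point because x P_1(x) = p(x) = 1 and x^2 P_2(x) = q(x) = -2x^2 + 3x - 9 are polynomials, hence analytic at x = 0.
p(0) = 1,  q(0) = -9.
Indicial equation: r(r-1) + p(0) r + q(0) = 0, i.e. r^2 + (p(0) - 1) r + q(0) = 0, i.e. r^2 - 9 = 0.
Discriminant: (0)^2 - 4(-9) = 36, so r = (0 ± 6)/2.
Solving: r_1 = 3, r_2 = -3.

indicial: r^2 - 9 = 0; roots r_1 = 3, r_2 = -3


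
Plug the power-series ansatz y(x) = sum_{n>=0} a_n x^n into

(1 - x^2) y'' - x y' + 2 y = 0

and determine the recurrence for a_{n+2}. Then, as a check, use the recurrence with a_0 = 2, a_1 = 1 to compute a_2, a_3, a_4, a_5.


Substitute y = sum_n a_n x^n.
(1 - 1 x^2) y'' contributes (n+2)(n+1) a_{n+2} - n(n-1) a_n at x^n.
-x y'(x) contributes -n a_n at x^n.
2 y(x) contributes 2 a_n at x^n.
Matching x^n: (n+2)(n+1) a_{n+2} + (-n(n-1) - n + 2) a_n = 0.
Thus a_{n+2} = (n(n-1) + n - 2) / ((n+1)(n+2)) * a_n.

Check with a_0 = 2, a_1 = 1 (apply the recurrence for n = 0, 1, 2, 3): a_0 = 2, a_1 = 1, a_2 = -2, a_3 = -1/6, a_4 = -1/3, a_5 = -7/120.

a_(n+2) = (n(n-1) + n - 2) / ((n+1)(n+2)) * a_n; check: a_0 = 2, a_1 = 1, a_2 = -2, a_3 = -1/6, a_4 = -1/3, a_5 = -7/120


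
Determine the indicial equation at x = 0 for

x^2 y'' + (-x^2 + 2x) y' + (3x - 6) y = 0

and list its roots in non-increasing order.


Divide by x^2 to reach normal form y'' + P_1(x) y' + P_2(x) y = 0 with P_1(x) = -1 + 2/x and P_2(x) = 3/x - 6/x^2.
x = 0 is a singular point because the y'-coefficient -1 + 2/x has a pole at x = 0 and the y-coefficient 3/x - 6/x^2 has a pole at x = 0.
It is a regular singular point because x P_1(x) = p(x) = 2 - x and x^2 P_2(x) = q(x) = 3x - 6 are polynomials, hence analytic at x = 0.
p(0) = 2,  q(0) = -6.
Indicial equation: r(r-1) + p(0) r + q(0) = 0, i.e. r^2 + (p(0) - 1) r + q(0) = 0, i.e. r^2 + 1 r - 6 = 0.
Discriminant: (1)^2 - 4(-6) = 25, so r = (-1 ± 5)/2.
Solving: r_1 = 2, r_2 = -3.

indicial: r^2 + 1 r - 6 = 0; roots r_1 = 2, r_2 = -3


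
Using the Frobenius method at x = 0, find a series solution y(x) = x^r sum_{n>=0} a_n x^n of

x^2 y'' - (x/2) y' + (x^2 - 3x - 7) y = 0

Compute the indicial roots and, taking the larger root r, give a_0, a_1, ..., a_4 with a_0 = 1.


Write in Frobenius form y'' + (p(x)/x) y' + (q(x)/x^2) y = 0:
  p(x) = -1/2,  q(x) = x^2 - 3x - 7.
Indicial equation: r(r-1) + (-1/2) r + (-7) = 0 -> roots r_1 = 7/2, r_2 = -2.
Take r = r_1 = 7/2. Let y(x) = x^r sum_{n>=0} a_n x^n with a_0 = 1.
Substitute y = x^r sum a_n x^n and match x^{r+n}. The recurrence is
  D(n) a_n - 3 a_{n-1} + 1 a_{n-2} = 0,  where D(n) = (r+n)(r+n-1) + (-1/2)(r+n) + (-7).
  a_n = [3 a_{n-1} - 1 a_{n-2}] / D(n).
Since the indicial polynomial factors as (r - r_1)(r - r_2), D(n) = (r_1 + n - r_1)(r_1 + n - r_2) = n(n + 11/2).
Evaluating step by step (a_0 = 1):
  n = 1: D(1) = 1(1 + 11/2) = 13/2; numerator = 3(1) = 3; a_1 = (3)/(13/2) = 6/13
  n = 2: D(2) = 2(2 + 11/2) = 15; numerator = 3(6/13) - 1(1) = 5/13; a_2 = (5/13)/(15) = 1/39
  n = 3: D(3) = 3(3 + 11/2) = 51/2; numerator = 3(1/39) - 1(6/13) = -5/13; a_3 = (-5/13)/(51/2) = -10/663
  n = 4: D(4) = 4(4 + 11/2) = 38; numerator = 3(-10/663) - 1(1/39) = -47/663; a_4 = (-47/663)/(38) = -47/25194

r = 7/2; a_0 = 1; a_1 = 6/13; a_2 = 1/39; a_3 = -10/663; a_4 = -47/25194


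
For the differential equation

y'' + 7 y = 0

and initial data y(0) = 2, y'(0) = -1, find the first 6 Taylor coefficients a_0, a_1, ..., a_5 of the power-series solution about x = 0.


Ansatz: y(x) = sum_{n>=0} a_n x^n, so y'(x) = sum_{n>=1} n a_n x^(n-1) and y''(x) = sum_{n>=2} n(n-1) a_n x^(n-2).
Substitute into P(x) y'' + Q(x) y' + R(x) y = 0 with P(x) = 1, Q(x) = 0, R(x) = 7, and match powers of x.
Initial conditions: a_0 = 2, a_1 = -1.
Setting the coefficient of each power of x to zero and solving order by order (substituting the coefficients already found):
  x^0: 2 a_2 + 7 a_0 = 0  ->  2 a_2 = -7 a_0 = -14  ->  a_2 = -7
  x^1: 6 a_3 + 7 a_1 = 0  ->  6 a_3 = -7 a_1 = 7  ->  a_3 = 7/6
  x^2: 12 a_4 + 7 a_2 = 0  ->  12 a_4 = -7 a_2 = 49  ->  a_4 = 49/12
  x^3: 20 a_5 + 7 a_3 = 0  ->  20 a_5 = -7 a_3 = -49/6  ->  a_5 = -49/120
Truncated series: y(x) = 2 - x - 7 x^2 + (7/6) x^3 + (49/12) x^4 - (49/120) x^5 + O(x^6).

a_0 = 2; a_1 = -1; a_2 = -7; a_3 = 7/6; a_4 = 49/12; a_5 = -49/120


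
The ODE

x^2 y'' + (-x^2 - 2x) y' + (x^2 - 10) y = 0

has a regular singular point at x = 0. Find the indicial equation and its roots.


Divide by x^2 to reach normal form y'' + P_1(x) y' + P_2(x) y = 0 with P_1(x) = -1 - 2/x and P_2(x) = 1 - 10/x^2.
x = 0 is a singular point because the y'-coefficient -1 - 2/x has a pole at x = 0 and the y-coefficient 1 - 10/x^2 has a pole at x = 0.
It is a regular singular point because x P_1(x) = p(x) = -x - 2 and x^2 P_2(x) = q(x) = x^2 - 10 are polynomials, hence analytic at x = 0.
p(0) = -2,  q(0) = -10.
Indicial equation: r(r-1) + p(0) r + q(0) = 0, i.e. r^2 + (p(0) - 1) r + q(0) = 0, i.e. r^2 - 3 r - 10 = 0.
Discriminant: (-3)^2 - 4(-10) = 49, so r = (3 ± 7)/2.
Solving: r_1 = 5, r_2 = -2.

indicial: r^2 - 3 r - 10 = 0; roots r_1 = 5, r_2 = -2


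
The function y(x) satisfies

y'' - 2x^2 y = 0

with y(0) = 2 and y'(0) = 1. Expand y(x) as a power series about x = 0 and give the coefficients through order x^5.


Ansatz: y(x) = sum_{n>=0} a_n x^n, so y'(x) = sum_{n>=1} n a_n x^(n-1) and y''(x) = sum_{n>=2} n(n-1) a_n x^(n-2).
Substitute into P(x) y'' + Q(x) y' + R(x) y = 0 with P(x) = 1, Q(x) = 0, R(x) = -2x^2, and match powers of x.
Initial conditions: a_0 = 2, a_1 = 1.
Setting the coefficient of each power of x to zero and solving order by order (substituting the coefficients already found):
  x^0: 2 a_2 = 0  ->  a_2 = 0
  x^1: 6 a_3 = 0  ->  a_3 = 0
  x^2: 12 a_4 - 2 a_0 = 0  ->  12 a_4 = 2 a_0 = 4  ->  a_4 = 1/3
  x^3: 20 a_5 - 2 a_1 = 0  ->  20 a_5 = 2 a_1 = 2  ->  a_5 = 1/10
Truncated series: y(x) = 2 + x + (1/3) x^4 + (1/10) x^5 + O(x^6).

a_0 = 2; a_1 = 1; a_2 = 0; a_3 = 0; a_4 = 1/3; a_5 = 1/10


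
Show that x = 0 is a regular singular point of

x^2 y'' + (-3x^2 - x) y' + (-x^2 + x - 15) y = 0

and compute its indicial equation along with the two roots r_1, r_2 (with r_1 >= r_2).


Divide by x^2 to reach normal form y'' + P_1(x) y' + P_2(x) y = 0 with P_1(x) = -3 - 1/x and P_2(x) = -1 + 1/x - 15/x^2.
x = 0 is a singular point because the y'-coefficient -3 - 1/x has a pole at x = 0 and the y-coefficient -1 + 1/x - 15/x^2 has a pole at x = 0.
It is a regular singular point because x P_1(x) = p(x) = -3x - 1 and x^2 P_2(x) = q(x) = -x^2 + x - 15 are polynomials, hence analytic at x = 0.
p(0) = -1,  q(0) = -15.
Indicial equation: r(r-1) + p(0) r + q(0) = 0, i.e. r^2 + (p(0) - 1) r + q(0) = 0, i.e. r^2 - 2 r - 15 = 0.
Discriminant: (-2)^2 - 4(-15) = 64, so r = (2 ± 8)/2.
Solving: r_1 = 5, r_2 = -3.

indicial: r^2 - 2 r - 15 = 0; roots r_1 = 5, r_2 = -3


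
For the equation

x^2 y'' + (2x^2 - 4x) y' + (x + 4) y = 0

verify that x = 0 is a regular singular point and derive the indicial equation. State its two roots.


Divide by x^2 to reach normal form y'' + P_1(x) y' + P_2(x) y = 0 with P_1(x) = 2 - 4/x and P_2(x) = 1/x + 4/x^2.
x = 0 is a singular point because the y'-coefficient 2 - 4/x has a pole at x = 0 and the y-coefficient 1/x + 4/x^2 has a pole at x = 0.
It is a regular singular point because x P_1(x) = p(x) = 2x - 4 and x^2 P_2(x) = q(x) = x + 4 are polynomials, hence analytic at x = 0.
p(0) = -4,  q(0) = 4.
Indicial equation: r(r-1) + p(0) r + q(0) = 0, i.e. r^2 + (p(0) - 1) r + q(0) = 0, i.e. r^2 - 5 r + 4 = 0.
Discriminant: (-5)^2 - 4(4) = 9, so r = (5 ± 3)/2.
Solving: r_1 = 4, r_2 = 1.

indicial: r^2 - 5 r + 4 = 0; roots r_1 = 4, r_2 = 1


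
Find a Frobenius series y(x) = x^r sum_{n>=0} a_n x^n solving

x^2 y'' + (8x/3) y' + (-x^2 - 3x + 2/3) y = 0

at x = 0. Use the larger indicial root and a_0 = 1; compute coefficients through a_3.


Write in Frobenius form y'' + (p(x)/x) y' + (q(x)/x^2) y = 0:
  p(x) = 8/3,  q(x) = -x^2 - 3x + 2/3.
Indicial equation: r(r-1) + (8/3) r + (2/3) = 0 -> roots r_1 = -2/3, r_2 = -1.
Take r = r_1 = -2/3. Let y(x) = x^r sum_{n>=0} a_n x^n with a_0 = 1.
Substitute y = x^r sum a_n x^n and match x^{r+n}. The recurrence is
  D(n) a_n - 3 a_{n-1} - 1 a_{n-2} = 0,  where D(n) = (r+n)(r+n-1) + (8/3)(r+n) + (2/3).
  a_n = [3 a_{n-1} + 1 a_{n-2}] / D(n).
Since the indicial polynomial factors as (r - r_1)(r - r_2), D(n) = (r_1 + n - r_1)(r_1 + n - r_2) = n(n + 1/3).
Evaluating step by step (a_0 = 1):
  n = 1: D(1) = 1(1 + 1/3) = 4/3; numerator = 3(1) = 3; a_1 = (3)/(4/3) = 9/4
  n = 2: D(2) = 2(2 + 1/3) = 14/3; numerator = 3(9/4) + 1(1) = 31/4; a_2 = (31/4)/(14/3) = 93/56
  n = 3: D(3) = 3(3 + 1/3) = 10; numerator = 3(93/56) + 1(9/4) = 405/56; a_3 = (405/56)/(10) = 81/112

r = -2/3; a_0 = 1; a_1 = 9/4; a_2 = 93/56; a_3 = 81/112


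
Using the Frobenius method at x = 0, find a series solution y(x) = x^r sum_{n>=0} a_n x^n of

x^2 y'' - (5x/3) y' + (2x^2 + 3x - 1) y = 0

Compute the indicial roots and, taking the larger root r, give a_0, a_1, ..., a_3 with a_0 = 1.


Write in Frobenius form y'' + (p(x)/x) y' + (q(x)/x^2) y = 0:
  p(x) = -5/3,  q(x) = 2x^2 + 3x - 1.
Indicial equation: r(r-1) + (-5/3) r + (-1) = 0 -> roots r_1 = 3, r_2 = -1/3.
Take r = r_1 = 3. Let y(x) = x^r sum_{n>=0} a_n x^n with a_0 = 1.
Substitute y = x^r sum a_n x^n and match x^{r+n}. The recurrence is
  D(n) a_n + 3 a_{n-1} + 2 a_{n-2} = 0,  where D(n) = (r+n)(r+n-1) + (-5/3)(r+n) + (-1).
  a_n = [-3 a_{n-1} - 2 a_{n-2}] / D(n).
Since the indicial polynomial factors as (r - r_1)(r - r_2), D(n) = (r_1 + n - r_1)(r_1 + n - r_2) = n(n + 10/3).
Evaluating step by step (a_0 = 1):
  n = 1: D(1) = 1(1 + 10/3) = 13/3; numerator = -3(1) = -3; a_1 = (-3)/(13/3) = -9/13
  n = 2: D(2) = 2(2 + 10/3) = 32/3; numerator = -3(-9/13) - 2(1) = 1/13; a_2 = (1/13)/(32/3) = 3/416
  n = 3: D(3) = 3(3 + 10/3) = 19; numerator = -3(3/416) - 2(-9/13) = 567/416; a_3 = (567/416)/(19) = 567/7904

r = 3; a_0 = 1; a_1 = -9/13; a_2 = 3/416; a_3 = 567/7904


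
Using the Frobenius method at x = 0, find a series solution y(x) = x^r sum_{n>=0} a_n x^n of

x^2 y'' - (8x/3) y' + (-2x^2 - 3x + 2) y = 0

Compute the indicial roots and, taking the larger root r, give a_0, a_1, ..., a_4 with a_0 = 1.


Write in Frobenius form y'' + (p(x)/x) y' + (q(x)/x^2) y = 0:
  p(x) = -8/3,  q(x) = -2x^2 - 3x + 2.
Indicial equation: r(r-1) + (-8/3) r + (2) = 0 -> roots r_1 = 3, r_2 = 2/3.
Take r = r_1 = 3. Let y(x) = x^r sum_{n>=0} a_n x^n with a_0 = 1.
Substitute y = x^r sum a_n x^n and match x^{r+n}. The recurrence is
  D(n) a_n - 3 a_{n-1} - 2 a_{n-2} = 0,  where D(n) = (r+n)(r+n-1) + (-8/3)(r+n) + (2).
  a_n = [3 a_{n-1} + 2 a_{n-2}] / D(n).
Since the indicial polynomial factors as (r - r_1)(r - r_2), D(n) = (r_1 + n - r_1)(r_1 + n - r_2) = n(n + 7/3).
Evaluating step by step (a_0 = 1):
  n = 1: D(1) = 1(1 + 7/3) = 10/3; numerator = 3(1) = 3; a_1 = (3)/(10/3) = 9/10
  n = 2: D(2) = 2(2 + 7/3) = 26/3; numerator = 3(9/10) + 2(1) = 47/10; a_2 = (47/10)/(26/3) = 141/260
  n = 3: D(3) = 3(3 + 7/3) = 16; numerator = 3(141/260) + 2(9/10) = 891/260; a_3 = (891/260)/(16) = 891/4160
  n = 4: D(4) = 4(4 + 7/3) = 76/3; numerator = 3(891/4160) + 2(141/260) = 1437/832; a_4 = (1437/832)/(76/3) = 4311/63232

r = 3; a_0 = 1; a_1 = 9/10; a_2 = 141/260; a_3 = 891/4160; a_4 = 4311/63232


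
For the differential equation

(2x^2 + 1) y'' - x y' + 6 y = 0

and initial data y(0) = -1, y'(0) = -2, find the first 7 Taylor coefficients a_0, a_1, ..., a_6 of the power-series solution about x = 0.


Ansatz: y(x) = sum_{n>=0} a_n x^n, so y'(x) = sum_{n>=1} n a_n x^(n-1) and y''(x) = sum_{n>=2} n(n-1) a_n x^(n-2).
Substitute into P(x) y'' + Q(x) y' + R(x) y = 0 with P(x) = 2x^2 + 1, Q(x) = -x, R(x) = 6, and match powers of x.
Initial conditions: a_0 = -1, a_1 = -2.
Setting the coefficient of each power of x to zero and solving order by order (substituting the coefficients already found):
  x^0: 2 a_2 + 6 a_0 = 0  ->  2 a_2 = -6 a_0 = 6  ->  a_2 = 3
  x^1: 6 a_3 + 5 a_1 = 0  ->  6 a_3 = -5 a_1 = 10  ->  a_3 = 5/3
  x^2: 12 a_4 + 8 a_2 = 0  ->  12 a_4 = -8 a_2 = -24  ->  a_4 = -2
  x^3: 20 a_5 + 15 a_3 = 0  ->  20 a_5 = -15 a_3 = -25  ->  a_5 = -5/4
  x^4: 30 a_6 + 26 a_4 = 0  ->  30 a_6 = -26 a_4 = 52  ->  a_6 = 26/15
Truncated series: y(x) = -1 - 2 x + 3 x^2 + (5/3) x^3 - 2 x^4 - (5/4) x^5 + (26/15) x^6 + O(x^7).

a_0 = -1; a_1 = -2; a_2 = 3; a_3 = 5/3; a_4 = -2; a_5 = -5/4; a_6 = 26/15


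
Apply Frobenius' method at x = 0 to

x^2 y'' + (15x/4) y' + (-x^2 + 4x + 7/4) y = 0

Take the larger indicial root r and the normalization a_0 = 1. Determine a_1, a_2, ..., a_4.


Write in Frobenius form y'' + (p(x)/x) y' + (q(x)/x^2) y = 0:
  p(x) = 15/4,  q(x) = -x^2 + 4x + 7/4.
Indicial equation: r(r-1) + (15/4) r + (7/4) = 0 -> roots r_1 = -1, r_2 = -7/4.
Take r = r_1 = -1. Let y(x) = x^r sum_{n>=0} a_n x^n with a_0 = 1.
Substitute y = x^r sum a_n x^n and match x^{r+n}. The recurrence is
  D(n) a_n + 4 a_{n-1} - 1 a_{n-2} = 0,  where D(n) = (r+n)(r+n-1) + (15/4)(r+n) + (7/4).
  a_n = [-4 a_{n-1} + 1 a_{n-2}] / D(n).
Since the indicial polynomial factors as (r - r_1)(r - r_2), D(n) = (r_1 + n - r_1)(r_1 + n - r_2) = n(n + 3/4).
Evaluating step by step (a_0 = 1):
  n = 1: D(1) = 1(1 + 3/4) = 7/4; numerator = -4(1) = -4; a_1 = (-4)/(7/4) = -16/7
  n = 2: D(2) = 2(2 + 3/4) = 11/2; numerator = -4(-16/7) + 1(1) = 71/7; a_2 = (71/7)/(11/2) = 142/77
  n = 3: D(3) = 3(3 + 3/4) = 45/4; numerator = -4(142/77) + 1(-16/7) = -744/77; a_3 = (-744/77)/(45/4) = -992/1155
  n = 4: D(4) = 4(4 + 3/4) = 19; numerator = -4(-992/1155) + 1(142/77) = 6098/1155; a_4 = (6098/1155)/(19) = 6098/21945

r = -1; a_0 = 1; a_1 = -16/7; a_2 = 142/77; a_3 = -992/1155; a_4 = 6098/21945


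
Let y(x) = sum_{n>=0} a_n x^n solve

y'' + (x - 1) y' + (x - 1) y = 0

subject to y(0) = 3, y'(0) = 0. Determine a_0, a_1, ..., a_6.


Ansatz: y(x) = sum_{n>=0} a_n x^n, so y'(x) = sum_{n>=1} n a_n x^(n-1) and y''(x) = sum_{n>=2} n(n-1) a_n x^(n-2).
Substitute into P(x) y'' + Q(x) y' + R(x) y = 0 with P(x) = 1, Q(x) = x - 1, R(x) = x - 1, and match powers of x.
Initial conditions: a_0 = 3, a_1 = 0.
Setting the coefficient of each power of x to zero and solving order by order (substituting the coefficients already found):
  x^0: 2 a_2 - a_1 - a_0 = 0  ->  2 a_2 = a_1 + a_0 = 3  ->  a_2 = 3/2
  x^1: 6 a_3 - 2 a_2 + a_0 = 0  ->  6 a_3 = 2 a_2 - a_0 = 0  ->  a_3 = 0
  x^2: 12 a_4 - 3 a_3 + a_2 + a_1 = 0  ->  12 a_4 = 3 a_3 - a_2 - a_1 = -3/2  ->  a_4 = -1/8
  x^3: 20 a_5 - 4 a_4 + 2 a_3 + a_2 = 0  ->  20 a_5 = 4 a_4 - 2 a_3 - a_2 = -2  ->  a_5 = -1/10
  x^4: 30 a_6 - 5 a_5 + 3 a_4 + a_3 = 0  ->  30 a_6 = 5 a_5 - 3 a_4 - a_3 = -1/8  ->  a_6 = -1/240
Truncated series: y(x) = 3 + (3/2) x^2 - (1/8) x^4 - (1/10) x^5 - (1/240) x^6 + O(x^7).

a_0 = 3; a_1 = 0; a_2 = 3/2; a_3 = 0; a_4 = -1/8; a_5 = -1/10; a_6 = -1/240


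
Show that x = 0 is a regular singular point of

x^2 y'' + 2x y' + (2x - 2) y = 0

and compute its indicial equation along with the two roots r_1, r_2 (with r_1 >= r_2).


Divide by x^2 to reach normal form y'' + P_1(x) y' + P_2(x) y = 0 with P_1(x) = 2/x and P_2(x) = 2/x - 2/x^2.
x = 0 is a singular point because the y'-coefficient 2/x has a pole at x = 0 and the y-coefficient 2/x - 2/x^2 has a pole at x = 0.
It is a regular singular point because x P_1(x) = p(x) = 2 and x^2 P_2(x) = q(x) = 2x - 2 are polynomials, hence analytic at x = 0.
p(0) = 2,  q(0) = -2.
Indicial equation: r(r-1) + p(0) r + q(0) = 0, i.e. r^2 + (p(0) - 1) r + q(0) = 0, i.e. r^2 + 1 r - 2 = 0.
Discriminant: (1)^2 - 4(-2) = 9, so r = (-1 ± 3)/2.
Solving: r_1 = 1, r_2 = -2.

indicial: r^2 + 1 r - 2 = 0; roots r_1 = 1, r_2 = -2


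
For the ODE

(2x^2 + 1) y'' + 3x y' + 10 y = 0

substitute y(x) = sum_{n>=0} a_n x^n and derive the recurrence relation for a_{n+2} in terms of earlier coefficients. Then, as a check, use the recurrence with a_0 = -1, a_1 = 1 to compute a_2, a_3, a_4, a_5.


Substitute y = sum_n a_n x^n.
(1 + 2 x^2) y'' contributes (n+2)(n+1) a_{n+2} + 2 n(n-1) a_n at x^n.
3 x y'(x) contributes 3 n a_n at x^n.
10 y(x) contributes 10 a_n at x^n.
Matching x^n: (n+2)(n+1) a_{n+2} + (2 n(n-1) + 3 n + 10) a_n = 0.
Thus a_{n+2} = (-2 n(n-1) - 3 n - 10) / ((n+1)(n+2)) * a_n.

Check with a_0 = -1, a_1 = 1 (apply the recurrence for n = 0, 1, 2, 3): a_0 = -1, a_1 = 1, a_2 = 5, a_3 = -13/6, a_4 = -25/3, a_5 = 403/120.

a_(n+2) = (-2 n(n-1) - 3 n - 10) / ((n+1)(n+2)) * a_n; check: a_0 = -1, a_1 = 1, a_2 = 5, a_3 = -13/6, a_4 = -25/3, a_5 = 403/120


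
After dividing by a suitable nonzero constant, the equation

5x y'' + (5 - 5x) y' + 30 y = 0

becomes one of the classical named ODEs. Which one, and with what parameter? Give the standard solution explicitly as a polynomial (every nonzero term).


All three coefficients share the factor 5; dividing through by 5 gives  x y'' + (1 - x) y' + 6 y = 0.
This matches the Laguerre equation x y'' + (1 - x) y' + n y = 0 with n = 6; the polynomial solution is L_6(x).
With y = sum_k a_k x^k, matching x^k gives (k+1)k a_{k+1} + (k+1) a_{k+1} - k a_k + n a_k = 0, i.e. (k+1)^2 a_{k+1} = (k - n) a_k = (k - 6) a_k. The right side vanishes at k = 6, so the series terminates at degree 6.
Standard normalization L_n(0) = 1 gives a_0 = 1. Work upward with a_{k+1} = (k - 6) a_k / (k+1)^2:
  a_1 = (0 - 6)(1) / 1^2 = -6/1 = -6
  a_2 = (1 - 6)(-6) / 2^2 = 30/4 = 15/2
  a_3 = (2 - 6)(15/2) / 3^2 = -30/9 = -10/3
  a_4 = (3 - 6)(-10/3) / 4^2 = 10/16 = 5/8
  a_5 = (4 - 6)(5/8) / 5^2 = (-5/4)/25 = -1/20
  a_6 = (5 - 6)(-1/20) / 6^2 = (1/20)/36 = 1/720
Hence L_6(x) = x^6/720 - x^5/20 + 5 x^4/8 - 10 x^3/3 + 15 x^2/2 - 6 x + 1.

L_6(x); series = x^6/720 - x^5/20 + 5 x^4/8 - 10 x^3/3 + 15 x^2/2 - 6 x + 1


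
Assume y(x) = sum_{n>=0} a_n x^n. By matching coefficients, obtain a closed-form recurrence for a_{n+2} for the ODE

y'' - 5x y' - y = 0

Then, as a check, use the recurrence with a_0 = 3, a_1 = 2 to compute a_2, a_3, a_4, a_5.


Substitute y = sum_n a_n x^n.
y''(x) has coefficient (n+2)(n+1) a_{n+2} at x^n;
-5 x y'(x) has coefficient -5 n a_n at x^n (shift);
-y(x) has coefficient -1 a_n at x^n.
Matching x^n: (n+2)(n+1) a_{n+2} + (-5n - 1) a_n = 0.
Thus a_{n+2} = (5n + 1) / ((n+1)(n+2)) * a_n.

Check with a_0 = 3, a_1 = 2 (apply the recurrence for n = 0, 1, 2, 3): a_0 = 3, a_1 = 2, a_2 = 3/2, a_3 = 2, a_4 = 11/8, a_5 = 8/5.

a_(n+2) = (5n + 1) / ((n+1)(n+2)) * a_n; check: a_0 = 3, a_1 = 2, a_2 = 3/2, a_3 = 2, a_4 = 11/8, a_5 = 8/5


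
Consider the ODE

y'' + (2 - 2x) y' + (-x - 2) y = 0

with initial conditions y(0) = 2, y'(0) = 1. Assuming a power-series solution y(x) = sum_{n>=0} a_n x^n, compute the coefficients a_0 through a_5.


Ansatz: y(x) = sum_{n>=0} a_n x^n, so y'(x) = sum_{n>=1} n a_n x^(n-1) and y''(x) = sum_{n>=2} n(n-1) a_n x^(n-2).
Substitute into P(x) y'' + Q(x) y' + R(x) y = 0 with P(x) = 1, Q(x) = 2 - 2x, R(x) = -x - 2, and match powers of x.
Initial conditions: a_0 = 2, a_1 = 1.
Setting the coefficient of each power of x to zero and solving order by order (substituting the coefficients already found):
  x^0: 2 a_2 + 2 a_1 - 2 a_0 = 0  ->  2 a_2 = -2 a_1 + 2 a_0 = 2  ->  a_2 = 1
  x^1: 6 a_3 + 4 a_2 - 4 a_1 - a_0 = 0  ->  6 a_3 = -4 a_2 + 4 a_1 + a_0 = 2  ->  a_3 = 1/3
  x^2: 12 a_4 + 6 a_3 - 6 a_2 - a_1 = 0  ->  12 a_4 = -6 a_3 + 6 a_2 + a_1 = 5  ->  a_4 = 5/12
  x^3: 20 a_5 + 8 a_4 - 8 a_3 - a_2 = 0  ->  20 a_5 = -8 a_4 + 8 a_3 + a_2 = 1/3  ->  a_5 = 1/60
Truncated series: y(x) = 2 + x + x^2 + (1/3) x^3 + (5/12) x^4 + (1/60) x^5 + O(x^6).

a_0 = 2; a_1 = 1; a_2 = 1; a_3 = 1/3; a_4 = 5/12; a_5 = 1/60


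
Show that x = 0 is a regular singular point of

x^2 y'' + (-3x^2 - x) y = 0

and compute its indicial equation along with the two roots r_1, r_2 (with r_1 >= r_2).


Divide by x^2 to reach normal form y'' + P_1(x) y' + P_2(x) y = 0 with P_1(x) = 0 and P_2(x) = -3 - 1/x.
x = 0 is a singular point because the y-coefficient -3 - 1/x has a pole at x = 0.
It is a regular singular point because x P_1(x) = p(x) = 0 and x^2 P_2(x) = q(x) = -3x^2 - x are polynomials, hence analytic at x = 0.
p(0) = 0,  q(0) = 0.
Indicial equation: r(r-1) + p(0) r + q(0) = 0, i.e. r^2 + (p(0) - 1) r + q(0) = 0, i.e. r^2 - 1 r = 0.
Discriminant: (-1)^2 - 4(0) = 1, so r = (1 ± 1)/2.
Solving: r_1 = 1, r_2 = 0.

indicial: r^2 - 1 r = 0; roots r_1 = 1, r_2 = 0


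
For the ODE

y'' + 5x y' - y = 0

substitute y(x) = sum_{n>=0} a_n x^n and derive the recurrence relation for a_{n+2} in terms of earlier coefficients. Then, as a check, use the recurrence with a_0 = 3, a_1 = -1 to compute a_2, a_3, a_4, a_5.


Substitute y = sum_n a_n x^n.
y''(x) has coefficient (n+2)(n+1) a_{n+2} at x^n;
5 x y'(x) has coefficient 5 n a_n at x^n (shift);
-y(x) has coefficient -1 a_n at x^n.
Matching x^n: (n+2)(n+1) a_{n+2} + (5n - 1) a_n = 0.
Thus a_{n+2} = (-5n + 1) / ((n+1)(n+2)) * a_n.

Check with a_0 = 3, a_1 = -1 (apply the recurrence for n = 0, 1, 2, 3): a_0 = 3, a_1 = -1, a_2 = 3/2, a_3 = 2/3, a_4 = -9/8, a_5 = -7/15.

a_(n+2) = (-5n + 1) / ((n+1)(n+2)) * a_n; check: a_0 = 3, a_1 = -1, a_2 = 3/2, a_3 = 2/3, a_4 = -9/8, a_5 = -7/15


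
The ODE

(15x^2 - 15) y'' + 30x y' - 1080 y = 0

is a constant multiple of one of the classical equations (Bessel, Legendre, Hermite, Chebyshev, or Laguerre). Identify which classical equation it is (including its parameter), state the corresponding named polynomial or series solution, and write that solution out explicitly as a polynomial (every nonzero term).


All three coefficients share the factor -15; dividing through by -15 gives  (1 - x^2) y'' - 2x y' + 72 y = 0.
This matches the Legendre equation (1 - x^2) y'' - 2x y' + n(n+1) y = 0 (note the -2x y' term) with n(n+1) = 72, so n = 8; the polynomial solution is P_8(x).
With y = sum_k a_k x^k, matching x^k gives (k+2)(k+1) a_{k+2} = [k(k+1) - n(n+1)] a_k = (k - 8)(k + 9) a_k. The right side vanishes at k = 8, so the series with the parity of 8 terminates at degree 8.
Standard normalization (P_n(1) = 1): leading coefficient (2n)!/(2^n (n!)^2) = 20922789888000/(256*1625702400) = 6435/128, so a_8 = 6435/128. Work downward with a_k = (k+1)(k+2) a_{k+2} / ((k - 8)(k + 9)):
  a_6 = (7)(8)(6435/128) / ((6 - 8)(6 + 9)) = (45045/16)/(-30) = -3003/32
  a_4 = (5)(6)(-3003/32) / ((4 - 8)(4 + 9)) = (-45045/16)/(-52) = 3465/64
  a_2 = (3)(4)(3465/64) / ((2 - 8)(2 + 9)) = (10395/16)/(-66) = -315/32
  a_0 = (1)(2)(-315/32) / ((0 - 8)(0 + 9)) = (-315/16)/(-72) = 35/128
Hence P_8(x) = 6435 x^8/128 - 3003 x^6/32 + 3465 x^4/64 - 315 x^2/32 + 35/128.

P_8(x); series = 6435 x^8/128 - 3003 x^6/32 + 3465 x^4/64 - 315 x^2/32 + 35/128


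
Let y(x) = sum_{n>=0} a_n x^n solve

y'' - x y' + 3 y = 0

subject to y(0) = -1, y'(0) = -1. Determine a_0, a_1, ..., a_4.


Ansatz: y(x) = sum_{n>=0} a_n x^n, so y'(x) = sum_{n>=1} n a_n x^(n-1) and y''(x) = sum_{n>=2} n(n-1) a_n x^(n-2).
Substitute into P(x) y'' + Q(x) y' + R(x) y = 0 with P(x) = 1, Q(x) = -x, R(x) = 3, and match powers of x.
Initial conditions: a_0 = -1, a_1 = -1.
Setting the coefficient of each power of x to zero and solving order by order (substituting the coefficients already found):
  x^0: 2 a_2 + 3 a_0 = 0  ->  2 a_2 = -3 a_0 = 3  ->  a_2 = 3/2
  x^1: 6 a_3 + 2 a_1 = 0  ->  6 a_3 = -2 a_1 = 2  ->  a_3 = 1/3
  x^2: 12 a_4 + a_2 = 0  ->  12 a_4 = -a_2 = -3/2  ->  a_4 = -1/8
Truncated series: y(x) = -1 - x + (3/2) x^2 + (1/3) x^3 - (1/8) x^4 + O(x^5).

a_0 = -1; a_1 = -1; a_2 = 3/2; a_3 = 1/3; a_4 = -1/8


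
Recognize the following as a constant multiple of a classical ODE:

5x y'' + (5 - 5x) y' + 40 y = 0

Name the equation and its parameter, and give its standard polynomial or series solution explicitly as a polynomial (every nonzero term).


All three coefficients share the factor 5; dividing through by 5 gives  x y'' + (1 - x) y' + 8 y = 0.
This matches the Laguerre equation x y'' + (1 - x) y' + n y = 0 with n = 8; the polynomial solution is L_8(x).
With y = sum_k a_k x^k, matching x^k gives (k+1)k a_{k+1} + (k+1) a_{k+1} - k a_k + n a_k = 0, i.e. (k+1)^2 a_{k+1} = (k - n) a_k = (k - 8) a_k. The right side vanishes at k = 8, so the series terminates at degree 8.
Standard normalization L_n(0) = 1 gives a_0 = 1. Work upward with a_{k+1} = (k - 8) a_k / (k+1)^2:
  a_1 = (0 - 8)(1) / 1^2 = -8/1 = -8
  a_2 = (1 - 8)(-8) / 2^2 = 56/4 = 14
  a_3 = (2 - 8)(14) / 3^2 = -84/9 = -28/3
  a_4 = (3 - 8)(-28/3) / 4^2 = (140/3)/16 = 35/12
  a_5 = (4 - 8)(35/12) / 5^2 = (-35/3)/25 = -7/15
  a_6 = (5 - 8)(-7/15) / 6^2 = (7/5)/36 = 7/180
  a_7 = (6 - 8)(7/180) / 7^2 = (-7/90)/49 = -1/630
  a_8 = (7 - 8)(-1/630) / 8^2 = (1/630)/64 = 1/40320
Hence L_8(x) = x^8/40320 - x^7/630 + 7 x^6/180 - 7 x^5/15 + 35 x^4/12 - 28 x^3/3 + 14 x^2 - 8 x + 1.

L_8(x); series = x^8/40320 - x^7/630 + 7 x^6/180 - 7 x^5/15 + 35 x^4/12 - 28 x^3/3 + 14 x^2 - 8 x + 1


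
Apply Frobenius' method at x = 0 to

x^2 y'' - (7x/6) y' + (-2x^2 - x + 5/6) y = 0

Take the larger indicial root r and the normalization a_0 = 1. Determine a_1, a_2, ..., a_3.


Write in Frobenius form y'' + (p(x)/x) y' + (q(x)/x^2) y = 0:
  p(x) = -7/6,  q(x) = -2x^2 - x + 5/6.
Indicial equation: r(r-1) + (-7/6) r + (5/6) = 0 -> roots r_1 = 5/3, r_2 = 1/2.
Take r = r_1 = 5/3. Let y(x) = x^r sum_{n>=0} a_n x^n with a_0 = 1.
Substitute y = x^r sum a_n x^n and match x^{r+n}. The recurrence is
  D(n) a_n - 1 a_{n-1} - 2 a_{n-2} = 0,  where D(n) = (r+n)(r+n-1) + (-7/6)(r+n) + (5/6).
  a_n = [1 a_{n-1} + 2 a_{n-2}] / D(n).
Since the indicial polynomial factors as (r - r_1)(r - r_2), D(n) = (r_1 + n - r_1)(r_1 + n - r_2) = n(n + 7/6).
Evaluating step by step (a_0 = 1):
  n = 1: D(1) = 1(1 + 7/6) = 13/6; numerator = 1(1) = 1; a_1 = (1)/(13/6) = 6/13
  n = 2: D(2) = 2(2 + 7/6) = 19/3; numerator = 1(6/13) + 2(1) = 32/13; a_2 = (32/13)/(19/3) = 96/247
  n = 3: D(3) = 3(3 + 7/6) = 25/2; numerator = 1(96/247) + 2(6/13) = 324/247; a_3 = (324/247)/(25/2) = 648/6175

r = 5/3; a_0 = 1; a_1 = 6/13; a_2 = 96/247; a_3 = 648/6175


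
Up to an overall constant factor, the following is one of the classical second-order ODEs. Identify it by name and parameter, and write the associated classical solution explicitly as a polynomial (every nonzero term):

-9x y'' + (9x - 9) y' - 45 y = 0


All three coefficients share the factor -9; dividing through by -9 gives  x y'' + (1 - x) y' + 5 y = 0.
This matches the Laguerre equation x y'' + (1 - x) y' + n y = 0 with n = 5; the polynomial solution is L_5(x).
With y = sum_k a_k x^k, matching x^k gives (k+1)k a_{k+1} + (k+1) a_{k+1} - k a_k + n a_k = 0, i.e. (k+1)^2 a_{k+1} = (k - n) a_k = (k - 5) a_k. The right side vanishes at k = 5, so the series terminates at degree 5.
Standard normalization L_n(0) = 1 gives a_0 = 1. Work upward with a_{k+1} = (k - 5) a_k / (k+1)^2:
  a_1 = (0 - 5)(1) / 1^2 = -5/1 = -5
  a_2 = (1 - 5)(-5) / 2^2 = 20/4 = 5
  a_3 = (2 - 5)(5) / 3^2 = -15/9 = -5/3
  a_4 = (3 - 5)(-5/3) / 4^2 = (10/3)/16 = 5/24
  a_5 = (4 - 5)(5/24) / 5^2 = (-5/24)/25 = -1/120
Hence L_5(x) = -x^5/120 + 5 x^4/24 - 5 x^3/3 + 5 x^2 - 5 x + 1.

L_5(x); series = -x^5/120 + 5 x^4/24 - 5 x^3/3 + 5 x^2 - 5 x + 1


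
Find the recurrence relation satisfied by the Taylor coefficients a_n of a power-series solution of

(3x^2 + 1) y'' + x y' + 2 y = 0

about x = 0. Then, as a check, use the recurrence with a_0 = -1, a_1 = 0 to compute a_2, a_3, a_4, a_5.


Substitute y = sum_n a_n x^n.
(1 + 3 x^2) y'' contributes (n+2)(n+1) a_{n+2} + 3 n(n-1) a_n at x^n.
x y'(x) contributes n a_n at x^n.
2 y(x) contributes 2 a_n at x^n.
Matching x^n: (n+2)(n+1) a_{n+2} + (3 n(n-1) + n + 2) a_n = 0.
Thus a_{n+2} = (-3 n(n-1) - n - 2) / ((n+1)(n+2)) * a_n.

Check with a_0 = -1, a_1 = 0 (apply the recurrence for n = 0, 1, 2, 3): a_0 = -1, a_1 = 0, a_2 = 1, a_3 = 0, a_4 = -5/6, a_5 = 0.

a_(n+2) = (-3 n(n-1) - n - 2) / ((n+1)(n+2)) * a_n; check: a_0 = -1, a_1 = 0, a_2 = 1, a_3 = 0, a_4 = -5/6, a_5 = 0


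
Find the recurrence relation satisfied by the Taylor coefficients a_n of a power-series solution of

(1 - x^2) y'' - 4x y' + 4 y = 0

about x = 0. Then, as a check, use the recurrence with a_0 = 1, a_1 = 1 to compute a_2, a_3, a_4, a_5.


Substitute y = sum_n a_n x^n.
(1 - 1 x^2) y'' contributes (n+2)(n+1) a_{n+2} - n(n-1) a_n at x^n.
-4 x y'(x) contributes -4 n a_n at x^n.
4 y(x) contributes 4 a_n at x^n.
Matching x^n: (n+2)(n+1) a_{n+2} + (-n(n-1) - 4 n + 4) a_n = 0.
Thus a_{n+2} = (n(n-1) + 4 n - 4) / ((n+1)(n+2)) * a_n.

Check with a_0 = 1, a_1 = 1 (apply the recurrence for n = 0, 1, 2, 3): a_0 = 1, a_1 = 1, a_2 = -2, a_3 = 0, a_4 = -1, a_5 = 0.

a_(n+2) = (n(n-1) + 4 n - 4) / ((n+1)(n+2)) * a_n; check: a_0 = 1, a_1 = 1, a_2 = -2, a_3 = 0, a_4 = -1, a_5 = 0


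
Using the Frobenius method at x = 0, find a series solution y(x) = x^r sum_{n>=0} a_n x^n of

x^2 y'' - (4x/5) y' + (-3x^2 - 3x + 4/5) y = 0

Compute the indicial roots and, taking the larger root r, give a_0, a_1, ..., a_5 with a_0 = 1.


Write in Frobenius form y'' + (p(x)/x) y' + (q(x)/x^2) y = 0:
  p(x) = -4/5,  q(x) = -3x^2 - 3x + 4/5.
Indicial equation: r(r-1) + (-4/5) r + (4/5) = 0 -> roots r_1 = 1, r_2 = 4/5.
Take r = r_1 = 1. Let y(x) = x^r sum_{n>=0} a_n x^n with a_0 = 1.
Substitute y = x^r sum a_n x^n and match x^{r+n}. The recurrence is
  D(n) a_n - 3 a_{n-1} - 3 a_{n-2} = 0,  where D(n) = (r+n)(r+n-1) + (-4/5)(r+n) + (4/5).
  a_n = [3 a_{n-1} + 3 a_{n-2}] / D(n).
Since the indicial polynomial factors as (r - r_1)(r - r_2), D(n) = (r_1 + n - r_1)(r_1 + n - r_2) = n(n + 1/5).
Evaluating step by step (a_0 = 1):
  n = 1: D(1) = 1(1 + 1/5) = 6/5; numerator = 3(1) = 3; a_1 = (3)/(6/5) = 5/2
  n = 2: D(2) = 2(2 + 1/5) = 22/5; numerator = 3(5/2) + 3(1) = 21/2; a_2 = (21/2)/(22/5) = 105/44
  n = 3: D(3) = 3(3 + 1/5) = 48/5; numerator = 3(105/44) + 3(5/2) = 645/44; a_3 = (645/44)/(48/5) = 1075/704
  n = 4: D(4) = 4(4 + 1/5) = 84/5; numerator = 3(1075/704) + 3(105/44) = 8265/704; a_4 = (8265/704)/(84/5) = 13775/19712
  n = 5: D(5) = 5(5 + 1/5) = 26; numerator = 3(13775/19712) + 3(1075/704) = 131625/19712; a_5 = (131625/19712)/(26) = 10125/39424

r = 1; a_0 = 1; a_1 = 5/2; a_2 = 105/44; a_3 = 1075/704; a_4 = 13775/19712; a_5 = 10125/39424


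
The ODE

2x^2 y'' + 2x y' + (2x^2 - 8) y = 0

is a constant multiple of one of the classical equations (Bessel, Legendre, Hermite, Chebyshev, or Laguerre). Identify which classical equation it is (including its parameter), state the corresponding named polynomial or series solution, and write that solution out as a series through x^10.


All three coefficients share the factor 2; dividing through by 2 gives  x^2 y'' + x y' + (x^2 - 4) y = 0.
This matches the Bessel equation x^2 y'' + x y' + (x^2 - nu^2) y = 0 with nu^2 = 4, so nu = 2; the solution bounded at x = 0 is J_2(x).
Frobenius at x = 0: indicial roots ±nu; for r = nu the recurrence k(k + 2nu) c_k = -c_{k-2} gives the standard series J_nu(x) = sum_{k>=0} (-1)^k / (k! (k+nu)!) (x/2)^(2k+nu). Evaluate the first 5 terms:
  k = 0: (-1)^0 / (0! * 2! * 2^2) x^2 = 1/(1*2*4) x^2 = (1/8) x^2
  k = 1: (-1)^1 / (1! * 3! * 2^4) x^4 = -1/(1*6*16) x^4 = (-1/96) x^4
  k = 2: (-1)^2 / (2! * 4! * 2^6) x^6 = 1/(2*24*64) x^6 = (1/3072) x^6
  k = 3: (-1)^3 / (3! * 5! * 2^8) x^8 = -1/(6*120*256) x^8 = (-1/184320) x^8
  k = 4: (-1)^4 / (4! * 6! * 2^10) x^10 = 1/(24*720*1024) x^10 = (1/17694720) x^10
Hence J_2(x) = x^10/17694720 - x^8/184320 + x^6/3072 - x^4/96 + x^2/8 + ....

J_2(x); series = x^10/17694720 - x^8/184320 + x^6/3072 - x^4/96 + x^2/8


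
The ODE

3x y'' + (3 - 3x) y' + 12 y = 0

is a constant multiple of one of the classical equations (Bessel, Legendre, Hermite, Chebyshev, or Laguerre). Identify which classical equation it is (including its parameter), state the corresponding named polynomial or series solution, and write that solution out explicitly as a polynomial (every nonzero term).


All three coefficients share the factor 3; dividing through by 3 gives  x y'' + (1 - x) y' + 4 y = 0.
This matches the Laguerre equation x y'' + (1 - x) y' + n y = 0 with n = 4; the polynomial solution is L_4(x).
With y = sum_k a_k x^k, matching x^k gives (k+1)k a_{k+1} + (k+1) a_{k+1} - k a_k + n a_k = 0, i.e. (k+1)^2 a_{k+1} = (k - n) a_k = (k - 4) a_k. The right side vanishes at k = 4, so the series terminates at degree 4.
Standard normalization L_n(0) = 1 gives a_0 = 1. Work upward with a_{k+1} = (k - 4) a_k / (k+1)^2:
  a_1 = (0 - 4)(1) / 1^2 = -4/1 = -4
  a_2 = (1 - 4)(-4) / 2^2 = 12/4 = 3
  a_3 = (2 - 4)(3) / 3^2 = -6/9 = -2/3
  a_4 = (3 - 4)(-2/3) / 4^2 = (2/3)/16 = 1/24
Hence L_4(x) = x^4/24 - 2 x^3/3 + 3 x^2 - 4 x + 1.

L_4(x); series = x^4/24 - 2 x^3/3 + 3 x^2 - 4 x + 1


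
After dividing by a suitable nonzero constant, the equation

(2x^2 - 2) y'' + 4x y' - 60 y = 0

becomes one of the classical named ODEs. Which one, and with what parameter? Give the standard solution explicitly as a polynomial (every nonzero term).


All three coefficients share the factor -2; dividing through by -2 gives  (1 - x^2) y'' - 2x y' + 30 y = 0.
This matches the Legendre equation (1 - x^2) y'' - 2x y' + n(n+1) y = 0 (note the -2x y' term) with n(n+1) = 30, so n = 5; the polynomial solution is P_5(x).
With y = sum_k a_k x^k, matching x^k gives (k+2)(k+1) a_{k+2} = [k(k+1) - n(n+1)] a_k = (k - 5)(k + 6) a_k. The right side vanishes at k = 5, so the series with the parity of 5 terminates at degree 5.
Standard normalization (P_n(1) = 1): leading coefficient (2n)!/(2^n (n!)^2) = 3628800/(32*14400) = 63/8, so a_5 = 63/8. Work downward with a_k = (k+1)(k+2) a_{k+2} / ((k - 5)(k + 6)):
  a_3 = (4)(5)(63/8) / ((3 - 5)(3 + 6)) = (315/2)/(-18) = -35/4
  a_1 = (2)(3)(-35/4) / ((1 - 5)(1 + 6)) = (-105/2)/(-28) = 15/8
Hence P_5(x) = 63 x^5/8 - 35 x^3/4 + 15 x/8.

P_5(x); series = 63 x^5/8 - 35 x^3/4 + 15 x/8


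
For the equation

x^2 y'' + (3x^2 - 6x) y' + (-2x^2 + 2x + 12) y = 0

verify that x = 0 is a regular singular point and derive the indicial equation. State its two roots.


Divide by x^2 to reach normal form y'' + P_1(x) y' + P_2(x) y = 0 with P_1(x) = 3 - 6/x and P_2(x) = -2 + 2/x + 12/x^2.
x = 0 is a singular point because the y'-coefficient 3 - 6/x has a pole at x = 0 and the y-coefficient -2 + 2/x + 12/x^2 has a pole at x = 0.
It is a regular singular point because x P_1(x) = p(x) = 3x - 6 and x^2 P_2(x) = q(x) = -2x^2 + 2x + 12 are polynomials, hence analytic at x = 0.
p(0) = -6,  q(0) = 12.
Indicial equation: r(r-1) + p(0) r + q(0) = 0, i.e. r^2 + (p(0) - 1) r + q(0) = 0, i.e. r^2 - 7 r + 12 = 0.
Discriminant: (-7)^2 - 4(12) = 1, so r = (7 ± 1)/2.
Solving: r_1 = 4, r_2 = 3.

indicial: r^2 - 7 r + 12 = 0; roots r_1 = 4, r_2 = 3


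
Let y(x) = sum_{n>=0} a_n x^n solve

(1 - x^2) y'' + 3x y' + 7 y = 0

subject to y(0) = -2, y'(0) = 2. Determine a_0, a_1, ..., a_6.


Ansatz: y(x) = sum_{n>=0} a_n x^n, so y'(x) = sum_{n>=1} n a_n x^(n-1) and y''(x) = sum_{n>=2} n(n-1) a_n x^(n-2).
Substitute into P(x) y'' + Q(x) y' + R(x) y = 0 with P(x) = 1 - x^2, Q(x) = 3x, R(x) = 7, and match powers of x.
Initial conditions: a_0 = -2, a_1 = 2.
Setting the coefficient of each power of x to zero and solving order by order (substituting the coefficients already found):
  x^0: 2 a_2 + 7 a_0 = 0  ->  2 a_2 = -7 a_0 = 14  ->  a_2 = 7
  x^1: 6 a_3 + 10 a_1 = 0  ->  6 a_3 = -10 a_1 = -20  ->  a_3 = -10/3
  x^2: 12 a_4 + 11 a_2 = 0  ->  12 a_4 = -11 a_2 = -77  ->  a_4 = -77/12
  x^3: 20 a_5 + 10 a_3 = 0  ->  20 a_5 = -10 a_3 = 100/3  ->  a_5 = 5/3
  x^4: 30 a_6 + 7 a_4 = 0  ->  30 a_6 = -7 a_4 = 539/12  ->  a_6 = 539/360
Truncated series: y(x) = -2 + 2 x + 7 x^2 - (10/3) x^3 - (77/12) x^4 + (5/3) x^5 + (539/360) x^6 + O(x^7).

a_0 = -2; a_1 = 2; a_2 = 7; a_3 = -10/3; a_4 = -77/12; a_5 = 5/3; a_6 = 539/360


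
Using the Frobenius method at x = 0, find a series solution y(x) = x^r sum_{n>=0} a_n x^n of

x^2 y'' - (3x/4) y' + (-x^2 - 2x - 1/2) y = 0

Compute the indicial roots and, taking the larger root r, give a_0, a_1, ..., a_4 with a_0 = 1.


Write in Frobenius form y'' + (p(x)/x) y' + (q(x)/x^2) y = 0:
  p(x) = -3/4,  q(x) = -x^2 - 2x - 1/2.
Indicial equation: r(r-1) + (-3/4) r + (-1/2) = 0 -> roots r_1 = 2, r_2 = -1/4.
Take r = r_1 = 2. Let y(x) = x^r sum_{n>=0} a_n x^n with a_0 = 1.
Substitute y = x^r sum a_n x^n and match x^{r+n}. The recurrence is
  D(n) a_n - 2 a_{n-1} - 1 a_{n-2} = 0,  where D(n) = (r+n)(r+n-1) + (-3/4)(r+n) + (-1/2).
  a_n = [2 a_{n-1} + 1 a_{n-2}] / D(n).
Since the indicial polynomial factors as (r - r_1)(r - r_2), D(n) = (r_1 + n - r_1)(r_1 + n - r_2) = n(n + 9/4).
Evaluating step by step (a_0 = 1):
  n = 1: D(1) = 1(1 + 9/4) = 13/4; numerator = 2(1) = 2; a_1 = (2)/(13/4) = 8/13
  n = 2: D(2) = 2(2 + 9/4) = 17/2; numerator = 2(8/13) + 1(1) = 29/13; a_2 = (29/13)/(17/2) = 58/221
  n = 3: D(3) = 3(3 + 9/4) = 63/4; numerator = 2(58/221) + 1(8/13) = 252/221; a_3 = (252/221)/(63/4) = 16/221
  n = 4: D(4) = 4(4 + 9/4) = 25; numerator = 2(16/221) + 1(58/221) = 90/221; a_4 = (90/221)/(25) = 18/1105

r = 2; a_0 = 1; a_1 = 8/13; a_2 = 58/221; a_3 = 16/221; a_4 = 18/1105
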